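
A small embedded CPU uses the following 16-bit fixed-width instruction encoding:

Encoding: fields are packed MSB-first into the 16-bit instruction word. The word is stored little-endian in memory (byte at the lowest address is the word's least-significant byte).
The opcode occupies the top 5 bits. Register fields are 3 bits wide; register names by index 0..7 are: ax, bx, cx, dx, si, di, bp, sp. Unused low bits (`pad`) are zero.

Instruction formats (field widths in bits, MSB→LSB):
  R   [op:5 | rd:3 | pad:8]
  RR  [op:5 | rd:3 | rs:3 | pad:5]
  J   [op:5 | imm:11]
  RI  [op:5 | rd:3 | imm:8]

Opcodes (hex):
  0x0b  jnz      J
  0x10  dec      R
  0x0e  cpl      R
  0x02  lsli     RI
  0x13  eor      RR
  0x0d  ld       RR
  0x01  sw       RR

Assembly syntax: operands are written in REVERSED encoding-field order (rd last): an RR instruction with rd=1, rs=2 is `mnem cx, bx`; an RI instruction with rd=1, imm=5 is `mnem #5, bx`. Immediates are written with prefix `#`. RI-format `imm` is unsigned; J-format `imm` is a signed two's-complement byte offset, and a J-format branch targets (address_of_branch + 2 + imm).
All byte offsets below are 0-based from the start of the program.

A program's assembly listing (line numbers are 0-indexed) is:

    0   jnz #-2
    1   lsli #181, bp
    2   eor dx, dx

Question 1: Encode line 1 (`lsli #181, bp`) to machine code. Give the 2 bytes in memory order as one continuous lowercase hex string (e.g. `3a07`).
b516

line 1 (lsli): pack op=0x2:5|rd=6:3|imm=181:8 = 0x16b5; little→ b5 16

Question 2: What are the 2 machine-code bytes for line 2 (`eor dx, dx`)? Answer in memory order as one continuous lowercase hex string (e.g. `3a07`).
L2: eor op=0x13:5|rd=3:3|rs=3:3|pad=0:5 ⇒ 0x9b60 ⇒ little 60 9b

609b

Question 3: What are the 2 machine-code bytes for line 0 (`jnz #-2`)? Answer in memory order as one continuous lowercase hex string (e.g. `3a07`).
line 0 (jnz): pack op=0xb:5|imm=-2:11 = 0x5ffe; little→ fe 5f

fe5f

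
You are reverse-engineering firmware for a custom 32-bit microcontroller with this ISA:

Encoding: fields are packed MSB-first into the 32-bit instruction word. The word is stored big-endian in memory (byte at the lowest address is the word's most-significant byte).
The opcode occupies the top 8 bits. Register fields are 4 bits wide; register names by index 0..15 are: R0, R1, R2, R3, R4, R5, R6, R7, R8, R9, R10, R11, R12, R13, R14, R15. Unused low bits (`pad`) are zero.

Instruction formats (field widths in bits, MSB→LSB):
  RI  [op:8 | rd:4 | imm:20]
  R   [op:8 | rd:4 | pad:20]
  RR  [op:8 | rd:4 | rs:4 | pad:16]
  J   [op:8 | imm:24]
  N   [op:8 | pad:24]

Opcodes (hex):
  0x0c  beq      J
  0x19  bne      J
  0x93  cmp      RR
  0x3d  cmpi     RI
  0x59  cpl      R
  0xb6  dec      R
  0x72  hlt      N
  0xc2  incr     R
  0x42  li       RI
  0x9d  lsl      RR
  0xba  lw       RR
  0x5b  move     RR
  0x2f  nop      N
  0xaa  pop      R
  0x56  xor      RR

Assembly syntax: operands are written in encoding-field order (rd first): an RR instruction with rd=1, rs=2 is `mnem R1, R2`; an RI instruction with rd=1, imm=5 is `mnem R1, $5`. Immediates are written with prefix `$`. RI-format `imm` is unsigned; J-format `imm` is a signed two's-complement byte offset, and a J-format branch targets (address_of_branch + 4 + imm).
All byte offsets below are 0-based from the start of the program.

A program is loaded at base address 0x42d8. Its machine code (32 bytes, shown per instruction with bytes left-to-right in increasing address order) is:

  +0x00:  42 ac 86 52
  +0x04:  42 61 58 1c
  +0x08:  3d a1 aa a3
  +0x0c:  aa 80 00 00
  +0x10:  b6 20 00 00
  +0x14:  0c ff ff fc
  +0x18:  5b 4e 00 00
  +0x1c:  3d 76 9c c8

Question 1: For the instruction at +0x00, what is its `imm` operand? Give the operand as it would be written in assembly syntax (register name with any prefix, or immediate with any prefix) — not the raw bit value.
$820818

[00] 42 ac 86 52 → 0x42ac8652
  opcode bits[31:24]=0x42: li/RI
  rd@[23:20]=0xa ⇒ R10
  imm@[19:0]=0xc8652 ⇒ $820818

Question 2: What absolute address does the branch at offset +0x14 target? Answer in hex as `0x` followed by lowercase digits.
+0x14: 0c ff ff fc ⇒ word 0x0cfffffc (big)
  top 8b → 0xc → beq [J]
  imm@[23:0]=0xfffffc (s24→-4) ⇒ $-4
  target = base 0x42d8 + off 0x14 + 4 + imm -4 = 0x42ec

0x42ec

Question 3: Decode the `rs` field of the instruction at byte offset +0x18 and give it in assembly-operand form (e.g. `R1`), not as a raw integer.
+0x18: 5b 4e 00 00 ⇒ word 0x5b4e0000 (big)
  op=0x5b4e0000>>24=0x5b ⇒ move (RR)
  [23:20] rd=4 = R4
  [19:16] rs=14 = R14

R14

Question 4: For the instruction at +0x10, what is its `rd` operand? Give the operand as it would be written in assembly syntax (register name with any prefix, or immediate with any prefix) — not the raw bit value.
off 0x10: read b6 20 00 00 as big → 0xb6200000
  top 8b → 0xb6 → dec [R]
  [23:20] rd=2 = R2

R2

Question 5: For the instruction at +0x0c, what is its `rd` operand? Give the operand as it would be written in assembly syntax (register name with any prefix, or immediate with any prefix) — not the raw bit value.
R8

+0x0c: aa 80 00 00 ⇒ word 0xaa800000 (big)
  top 8b → 0xaa → pop [R]
  rd: (w>>20)&0xf=0x8 → R8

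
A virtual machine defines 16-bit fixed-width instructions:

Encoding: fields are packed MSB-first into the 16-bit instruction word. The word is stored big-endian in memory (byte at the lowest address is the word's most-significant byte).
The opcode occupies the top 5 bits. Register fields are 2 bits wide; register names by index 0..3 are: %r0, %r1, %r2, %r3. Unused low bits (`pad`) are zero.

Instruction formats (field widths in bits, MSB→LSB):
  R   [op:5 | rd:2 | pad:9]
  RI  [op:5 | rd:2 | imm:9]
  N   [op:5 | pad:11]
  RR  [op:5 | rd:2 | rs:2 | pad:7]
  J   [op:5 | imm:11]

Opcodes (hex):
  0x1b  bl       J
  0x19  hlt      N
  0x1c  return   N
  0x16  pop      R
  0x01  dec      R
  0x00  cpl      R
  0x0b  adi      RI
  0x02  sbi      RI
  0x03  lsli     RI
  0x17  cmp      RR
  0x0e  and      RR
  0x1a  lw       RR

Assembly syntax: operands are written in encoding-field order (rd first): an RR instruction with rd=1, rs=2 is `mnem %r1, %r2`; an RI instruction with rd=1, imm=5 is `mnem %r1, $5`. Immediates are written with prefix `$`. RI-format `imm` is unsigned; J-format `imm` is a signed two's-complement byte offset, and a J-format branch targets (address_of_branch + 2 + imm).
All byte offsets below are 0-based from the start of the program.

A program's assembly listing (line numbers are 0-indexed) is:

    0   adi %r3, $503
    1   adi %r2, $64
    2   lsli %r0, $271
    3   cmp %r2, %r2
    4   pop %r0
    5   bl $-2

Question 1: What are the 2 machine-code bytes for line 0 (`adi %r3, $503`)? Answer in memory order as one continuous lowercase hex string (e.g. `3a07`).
5ff7

L0: adi op=0xb:5|rd=3:2|imm=503:9 ⇒ 0x5ff7 ⇒ big 5f f7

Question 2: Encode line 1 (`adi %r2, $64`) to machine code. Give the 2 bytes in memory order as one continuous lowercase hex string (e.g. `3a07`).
5c40

L1: adi op=0xb:5|rd=2:2|imm=64:9 ⇒ 0x5c40 ⇒ big 5c 40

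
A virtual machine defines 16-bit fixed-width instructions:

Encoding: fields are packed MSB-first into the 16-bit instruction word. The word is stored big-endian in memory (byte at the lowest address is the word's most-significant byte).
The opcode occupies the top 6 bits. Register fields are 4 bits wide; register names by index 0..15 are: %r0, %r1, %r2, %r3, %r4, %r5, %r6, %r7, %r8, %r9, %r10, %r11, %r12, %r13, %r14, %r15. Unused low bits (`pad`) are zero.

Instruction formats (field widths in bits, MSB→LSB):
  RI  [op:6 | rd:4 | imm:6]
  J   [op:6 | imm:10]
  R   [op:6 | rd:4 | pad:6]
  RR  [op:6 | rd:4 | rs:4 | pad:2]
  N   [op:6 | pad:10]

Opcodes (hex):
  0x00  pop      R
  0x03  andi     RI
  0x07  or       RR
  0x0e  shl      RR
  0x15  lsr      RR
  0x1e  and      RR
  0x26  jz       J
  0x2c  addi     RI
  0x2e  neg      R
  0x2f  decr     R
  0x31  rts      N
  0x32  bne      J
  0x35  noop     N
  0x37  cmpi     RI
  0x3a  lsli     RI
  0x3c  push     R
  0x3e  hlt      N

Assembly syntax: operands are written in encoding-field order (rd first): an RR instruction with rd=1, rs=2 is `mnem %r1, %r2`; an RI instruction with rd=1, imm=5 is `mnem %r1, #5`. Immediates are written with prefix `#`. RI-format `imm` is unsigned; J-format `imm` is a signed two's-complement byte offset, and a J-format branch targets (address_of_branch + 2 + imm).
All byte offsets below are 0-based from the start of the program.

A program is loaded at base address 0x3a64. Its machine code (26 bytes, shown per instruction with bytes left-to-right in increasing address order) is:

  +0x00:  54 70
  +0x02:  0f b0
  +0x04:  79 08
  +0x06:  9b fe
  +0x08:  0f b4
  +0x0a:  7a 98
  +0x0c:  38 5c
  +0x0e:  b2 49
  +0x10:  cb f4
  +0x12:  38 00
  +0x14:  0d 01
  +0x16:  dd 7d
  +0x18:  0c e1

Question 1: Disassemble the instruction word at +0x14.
+0x14: 0d 01 ⇒ word 0x0d01 (big)
  top 6b → 0x3 → andi [RI]
  rd: (w>>6)&0xf=0x4 → %r4
  imm: (w>>0)&0x3f=0x1 → #1

andi %r4, #1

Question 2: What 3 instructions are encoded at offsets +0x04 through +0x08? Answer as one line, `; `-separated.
and %r4, %r2; jz #-2; andi %r14, #52

off 0x04: read 79 08 as big → 0x7908
  top 6b → 0x1e → and [RR]
  rd: (w>>6)&0xf=0x4 → %r4
  rs: (w>>2)&0xf=0x2 → %r2
off 0x06: read 9b fe as big → 0x9bfe
  top 6b → 0x26 → jz [J]
  imm: (w>>0)&0x3ff=0x3fe (s10→-2) → #-2
off 0x08: read 0f b4 as big → 0x0fb4
  top 6b → 0x3 → andi [RI]
  rd: (w>>6)&0xf=0xe → %r14
  imm: (w>>0)&0x3f=0x34 → #52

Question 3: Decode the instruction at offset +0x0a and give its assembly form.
off 0x0a: read 7a 98 as big → 0x7a98
  top 6b → 0x1e → and [RR]
  [9:6] rd=10 = %r10
  [5:2] rs=6 = %r6

and %r10, %r6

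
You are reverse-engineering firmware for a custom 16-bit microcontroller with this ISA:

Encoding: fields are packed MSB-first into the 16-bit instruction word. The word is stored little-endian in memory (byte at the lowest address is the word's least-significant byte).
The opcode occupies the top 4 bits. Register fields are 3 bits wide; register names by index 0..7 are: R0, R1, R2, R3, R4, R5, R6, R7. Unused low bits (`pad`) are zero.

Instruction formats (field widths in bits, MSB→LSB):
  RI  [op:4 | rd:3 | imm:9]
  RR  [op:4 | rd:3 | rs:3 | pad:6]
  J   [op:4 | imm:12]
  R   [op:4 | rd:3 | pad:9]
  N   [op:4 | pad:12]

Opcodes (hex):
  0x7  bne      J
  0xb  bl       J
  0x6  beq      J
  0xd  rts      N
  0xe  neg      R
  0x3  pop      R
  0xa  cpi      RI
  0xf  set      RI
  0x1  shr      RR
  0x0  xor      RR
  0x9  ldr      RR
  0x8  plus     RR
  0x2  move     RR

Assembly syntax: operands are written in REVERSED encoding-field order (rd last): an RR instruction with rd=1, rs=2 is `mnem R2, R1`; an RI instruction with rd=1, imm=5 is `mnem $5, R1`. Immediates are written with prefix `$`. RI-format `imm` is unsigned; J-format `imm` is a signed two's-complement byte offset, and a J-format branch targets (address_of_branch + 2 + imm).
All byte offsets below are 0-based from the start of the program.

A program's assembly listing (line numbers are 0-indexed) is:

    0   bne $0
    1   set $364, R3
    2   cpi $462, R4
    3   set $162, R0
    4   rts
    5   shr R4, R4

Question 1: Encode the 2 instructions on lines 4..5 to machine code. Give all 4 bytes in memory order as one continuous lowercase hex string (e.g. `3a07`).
00d00019

4. rts fields op=0xd:4|pad=0:12 → word d000h → 00 d0
5. shr fields op=0x1:4|rd=4:3|rs=4:3|pad=0:6 → word 1900h → 00 19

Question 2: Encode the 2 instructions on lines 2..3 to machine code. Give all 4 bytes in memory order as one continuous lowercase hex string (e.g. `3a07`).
cea9a2f0

2. cpi fields op=0xa:4|rd=4:3|imm=462:9 → word a9ceh → ce a9
3. set fields op=0xf:4|rd=0:3|imm=162:9 → word f0a2h → a2 f0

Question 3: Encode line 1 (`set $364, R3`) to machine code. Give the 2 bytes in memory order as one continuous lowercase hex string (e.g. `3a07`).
1. set fields op=0xf:4|rd=3:3|imm=364:9 → word f76ch → 6c f7

6cf7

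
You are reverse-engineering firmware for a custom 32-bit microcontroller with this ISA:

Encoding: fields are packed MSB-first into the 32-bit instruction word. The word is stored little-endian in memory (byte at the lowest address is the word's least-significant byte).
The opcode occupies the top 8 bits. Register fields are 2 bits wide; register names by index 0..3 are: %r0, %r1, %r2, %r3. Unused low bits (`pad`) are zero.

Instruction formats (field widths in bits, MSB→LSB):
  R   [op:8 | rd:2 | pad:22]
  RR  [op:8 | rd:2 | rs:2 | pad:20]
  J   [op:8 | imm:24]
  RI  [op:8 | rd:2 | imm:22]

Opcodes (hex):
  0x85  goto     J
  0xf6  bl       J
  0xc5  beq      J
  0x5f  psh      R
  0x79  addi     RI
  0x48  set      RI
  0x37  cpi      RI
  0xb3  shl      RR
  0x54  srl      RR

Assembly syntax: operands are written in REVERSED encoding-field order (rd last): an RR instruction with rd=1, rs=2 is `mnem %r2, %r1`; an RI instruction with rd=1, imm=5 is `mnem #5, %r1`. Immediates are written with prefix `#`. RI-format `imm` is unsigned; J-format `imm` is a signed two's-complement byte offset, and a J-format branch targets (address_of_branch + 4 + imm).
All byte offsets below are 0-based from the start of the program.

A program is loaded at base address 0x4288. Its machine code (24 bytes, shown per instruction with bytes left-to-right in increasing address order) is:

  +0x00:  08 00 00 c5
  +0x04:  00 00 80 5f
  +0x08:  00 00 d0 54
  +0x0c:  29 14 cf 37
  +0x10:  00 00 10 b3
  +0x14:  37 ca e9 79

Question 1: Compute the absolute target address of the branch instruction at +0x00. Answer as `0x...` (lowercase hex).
off 0x00: read 08 00 00 c5 as little → 0xc5000008
  top 8b → 0xc5 → beq [J]
  [23:0] imm=8 = #8
  target = base 0x4288 + off 0x00 + 4 + imm 8 = 0x4294

0x4294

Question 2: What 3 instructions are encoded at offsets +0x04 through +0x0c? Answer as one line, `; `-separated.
psh %r2; srl %r1, %r3; cpi #988201, %r3

off 0x04: read 00 00 80 5f as little → 0x5f800000
  op=0x5f800000>>24=0x5f ⇒ psh (R)
  [23:22] rd=2 = %r2
off 0x08: read 00 00 d0 54 as little → 0x54d00000
  op=0x54d00000>>24=0x54 ⇒ srl (RR)
  [23:22] rd=3 = %r3
  [21:20] rs=1 = %r1
off 0x0c: read 29 14 cf 37 as little → 0x37cf1429
  op=0x37cf1429>>24=0x37 ⇒ cpi (RI)
  [23:22] rd=3 = %r3
  [21:0] imm=988201 = #988201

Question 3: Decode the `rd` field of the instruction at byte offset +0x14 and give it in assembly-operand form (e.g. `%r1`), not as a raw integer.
+0x14: 37 ca e9 79 ⇒ word 0x79e9ca37 (little)
  top 8b → 0x79 → addi [RI]
  rd: (w>>22)&0x3=0x3 → %r3
  imm: (w>>0)&0x3fffff=0x29ca37 → #2738743

%r3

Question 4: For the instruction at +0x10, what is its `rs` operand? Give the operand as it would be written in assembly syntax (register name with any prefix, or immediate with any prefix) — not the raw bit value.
%r1

@+10  little-endian(00 00 10 b3) = 0xb3100000
  op=0xb3100000>>24=0xb3 ⇒ shl (RR)
  rd@[23:22]=0x0 ⇒ %r0
  rs@[21:20]=0x1 ⇒ %r1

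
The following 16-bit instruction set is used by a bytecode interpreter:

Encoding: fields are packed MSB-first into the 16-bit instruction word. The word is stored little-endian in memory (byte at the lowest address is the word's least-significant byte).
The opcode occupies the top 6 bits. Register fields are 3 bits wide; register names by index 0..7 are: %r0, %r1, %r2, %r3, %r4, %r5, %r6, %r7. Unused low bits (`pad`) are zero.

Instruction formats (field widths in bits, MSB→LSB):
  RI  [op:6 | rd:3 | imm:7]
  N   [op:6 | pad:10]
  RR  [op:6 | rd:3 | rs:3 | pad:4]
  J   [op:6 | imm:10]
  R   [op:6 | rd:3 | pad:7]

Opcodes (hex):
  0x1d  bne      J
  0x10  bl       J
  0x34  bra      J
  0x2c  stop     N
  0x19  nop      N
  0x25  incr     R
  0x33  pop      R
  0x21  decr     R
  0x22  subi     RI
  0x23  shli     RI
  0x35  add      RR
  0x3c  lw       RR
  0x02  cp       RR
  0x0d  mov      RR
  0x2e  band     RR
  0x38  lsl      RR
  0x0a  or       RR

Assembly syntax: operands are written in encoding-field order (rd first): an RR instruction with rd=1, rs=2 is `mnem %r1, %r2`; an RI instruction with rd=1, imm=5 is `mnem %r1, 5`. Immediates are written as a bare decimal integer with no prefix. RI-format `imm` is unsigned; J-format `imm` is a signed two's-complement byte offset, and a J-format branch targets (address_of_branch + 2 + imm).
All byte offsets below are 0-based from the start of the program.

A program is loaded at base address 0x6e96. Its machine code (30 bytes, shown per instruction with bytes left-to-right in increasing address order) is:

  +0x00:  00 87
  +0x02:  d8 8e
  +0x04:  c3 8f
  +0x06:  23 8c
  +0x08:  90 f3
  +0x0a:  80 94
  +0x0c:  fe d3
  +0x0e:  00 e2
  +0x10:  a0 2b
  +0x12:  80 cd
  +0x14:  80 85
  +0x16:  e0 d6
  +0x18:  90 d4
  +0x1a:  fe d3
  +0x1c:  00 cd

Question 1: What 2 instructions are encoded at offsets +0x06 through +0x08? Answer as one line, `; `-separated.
shli %r0, 35; lw %r7, %r1

off 0x06: read 23 8c as little → 0x8c23
  op=0x8c23>>10=0x23 ⇒ shli (RI)
  rd@[9:7]=0x0 ⇒ %r0
  imm@[6:0]=0x23 ⇒ 35
off 0x08: read 90 f3 as little → 0xf390
  op=0xf390>>10=0x3c ⇒ lw (RR)
  rd@[9:7]=0x7 ⇒ %r7
  rs@[6:4]=0x1 ⇒ %r1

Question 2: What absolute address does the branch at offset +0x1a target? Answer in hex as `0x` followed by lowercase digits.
off 0x1a: read fe d3 as little → 0xd3fe
  top 6b → 0x34 → bra [J]
  imm@[9:0]=0x3fe (s10→-2) ⇒ -2
  target = base 0x6e96 + off 0x1a + 2 + imm -2 = 0x6eb0

0x6eb0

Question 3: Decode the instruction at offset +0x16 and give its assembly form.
add %r5, %r6

+0x16: e0 d6 ⇒ word 0xd6e0 (little)
  top 6b → 0x35 → add [RR]
  [9:7] rd=5 = %r5
  [6:4] rs=6 = %r6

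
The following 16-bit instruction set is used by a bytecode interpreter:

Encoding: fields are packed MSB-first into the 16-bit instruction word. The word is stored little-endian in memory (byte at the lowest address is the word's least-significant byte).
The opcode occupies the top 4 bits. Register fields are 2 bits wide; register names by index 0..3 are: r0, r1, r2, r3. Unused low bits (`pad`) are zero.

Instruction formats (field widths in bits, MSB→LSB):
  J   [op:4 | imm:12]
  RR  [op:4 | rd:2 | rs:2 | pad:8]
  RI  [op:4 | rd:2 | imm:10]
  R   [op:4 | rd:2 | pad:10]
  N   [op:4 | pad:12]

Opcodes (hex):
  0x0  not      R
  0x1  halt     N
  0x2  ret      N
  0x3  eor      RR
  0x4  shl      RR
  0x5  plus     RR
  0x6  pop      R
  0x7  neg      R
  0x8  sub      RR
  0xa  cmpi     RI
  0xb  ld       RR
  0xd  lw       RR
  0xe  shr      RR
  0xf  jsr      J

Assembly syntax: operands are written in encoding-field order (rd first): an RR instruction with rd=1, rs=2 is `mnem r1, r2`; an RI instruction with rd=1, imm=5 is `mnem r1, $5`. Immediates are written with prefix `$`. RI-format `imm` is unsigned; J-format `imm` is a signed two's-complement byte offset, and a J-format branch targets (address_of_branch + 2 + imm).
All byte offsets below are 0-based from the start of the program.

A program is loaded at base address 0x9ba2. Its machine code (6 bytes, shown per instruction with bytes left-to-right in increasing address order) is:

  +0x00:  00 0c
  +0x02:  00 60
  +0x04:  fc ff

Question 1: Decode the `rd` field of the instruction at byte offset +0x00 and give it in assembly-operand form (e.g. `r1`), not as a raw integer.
@+00  little-endian(00 0c) = 0x0c00
  opcode bits[15:12]=0x0: not/R
  [11:10] rd=3 = r3

r3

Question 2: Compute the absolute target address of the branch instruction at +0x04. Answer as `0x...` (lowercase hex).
0x9ba4

off 0x04: read fc ff as little → 0xfffc
  top 4b → 0xf → jsr [J]
  imm: (w>>0)&0xfff=0xffc (s12→-4) → $-4
  target = base 0x9ba2 + off 0x04 + 2 + imm -4 = 0x9ba4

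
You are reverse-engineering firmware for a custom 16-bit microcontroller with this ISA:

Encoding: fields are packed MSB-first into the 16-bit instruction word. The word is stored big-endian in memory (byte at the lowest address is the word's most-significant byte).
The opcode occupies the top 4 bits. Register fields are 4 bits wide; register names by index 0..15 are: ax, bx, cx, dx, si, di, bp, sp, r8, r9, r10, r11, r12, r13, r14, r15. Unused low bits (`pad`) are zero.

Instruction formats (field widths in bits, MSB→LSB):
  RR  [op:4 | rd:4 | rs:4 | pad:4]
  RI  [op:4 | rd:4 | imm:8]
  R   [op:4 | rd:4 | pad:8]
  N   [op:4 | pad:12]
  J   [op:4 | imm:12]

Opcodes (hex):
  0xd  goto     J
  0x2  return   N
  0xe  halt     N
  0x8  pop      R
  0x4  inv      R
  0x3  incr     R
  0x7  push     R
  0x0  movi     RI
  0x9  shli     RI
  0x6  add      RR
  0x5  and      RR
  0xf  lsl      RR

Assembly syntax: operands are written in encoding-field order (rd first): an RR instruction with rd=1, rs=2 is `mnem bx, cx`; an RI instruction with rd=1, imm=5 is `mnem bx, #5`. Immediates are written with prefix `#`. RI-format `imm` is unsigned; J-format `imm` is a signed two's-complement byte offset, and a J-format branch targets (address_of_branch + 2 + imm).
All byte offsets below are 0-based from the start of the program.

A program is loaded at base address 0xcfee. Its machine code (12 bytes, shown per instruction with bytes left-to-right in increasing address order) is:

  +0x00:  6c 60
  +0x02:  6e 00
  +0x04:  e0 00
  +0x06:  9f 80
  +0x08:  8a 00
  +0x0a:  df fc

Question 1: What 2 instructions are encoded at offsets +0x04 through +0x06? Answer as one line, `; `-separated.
+0x04: e0 00 ⇒ word 0xe000 (big)
  opcode bits[15:12]=0xe: halt/N
+0x06: 9f 80 ⇒ word 0x9f80 (big)
  opcode bits[15:12]=0x9: shli/RI
  rd@[11:8]=0xf ⇒ r15
  imm@[7:0]=0x80 ⇒ #128

halt; shli r15, #128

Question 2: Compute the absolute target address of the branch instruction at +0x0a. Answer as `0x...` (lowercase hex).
0xcff6

[0a] df fc → 0xdffc
  top 4b → 0xd → goto [J]
  imm: (w>>0)&0xfff=0xffc (s12→-4) → #-4
  target = base 0xcfee + off 0x0a + 2 + imm -4 = 0xcff6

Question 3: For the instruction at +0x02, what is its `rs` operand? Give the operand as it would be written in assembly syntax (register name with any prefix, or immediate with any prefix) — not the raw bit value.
[02] 6e 00 → 0x6e00
  opcode bits[15:12]=0x6: add/RR
  rd: (w>>8)&0xf=0xe → r14
  rs: (w>>4)&0xf=0x0 → ax

ax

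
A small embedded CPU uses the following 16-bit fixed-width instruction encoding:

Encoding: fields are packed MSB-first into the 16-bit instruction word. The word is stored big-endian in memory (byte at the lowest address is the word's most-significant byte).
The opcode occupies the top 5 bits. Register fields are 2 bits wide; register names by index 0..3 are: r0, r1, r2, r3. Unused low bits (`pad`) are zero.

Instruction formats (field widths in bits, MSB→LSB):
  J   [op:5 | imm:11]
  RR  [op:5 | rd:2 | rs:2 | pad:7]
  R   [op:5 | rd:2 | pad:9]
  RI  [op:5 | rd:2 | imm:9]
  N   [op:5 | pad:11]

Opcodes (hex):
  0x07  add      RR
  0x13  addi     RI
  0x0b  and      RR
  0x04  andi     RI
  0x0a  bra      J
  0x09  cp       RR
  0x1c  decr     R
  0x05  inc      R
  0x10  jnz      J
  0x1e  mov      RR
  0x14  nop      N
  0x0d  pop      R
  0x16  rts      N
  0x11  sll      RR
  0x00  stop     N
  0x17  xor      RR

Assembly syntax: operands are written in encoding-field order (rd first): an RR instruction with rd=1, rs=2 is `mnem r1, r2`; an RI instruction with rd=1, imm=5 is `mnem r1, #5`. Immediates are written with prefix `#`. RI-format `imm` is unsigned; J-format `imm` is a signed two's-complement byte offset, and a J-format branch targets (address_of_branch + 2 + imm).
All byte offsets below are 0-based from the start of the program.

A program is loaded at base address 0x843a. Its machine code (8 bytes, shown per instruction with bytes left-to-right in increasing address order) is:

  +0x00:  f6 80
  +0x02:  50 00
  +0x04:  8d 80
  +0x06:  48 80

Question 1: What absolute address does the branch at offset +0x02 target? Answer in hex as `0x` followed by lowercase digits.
@+02  big-endian(50 00) = 0x5000
  top 5b → 0xa → bra [J]
  [10:0] imm=0 = #0
  target = base 0x843a + off 0x02 + 2 + imm 0 = 0x843e

0x843e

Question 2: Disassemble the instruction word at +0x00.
mov r3, r1

+0x00: f6 80 ⇒ word 0xf680 (big)
  top 5b → 0x1e → mov [RR]
  rd: (w>>9)&0x3=0x3 → r3
  rs: (w>>7)&0x3=0x1 → r1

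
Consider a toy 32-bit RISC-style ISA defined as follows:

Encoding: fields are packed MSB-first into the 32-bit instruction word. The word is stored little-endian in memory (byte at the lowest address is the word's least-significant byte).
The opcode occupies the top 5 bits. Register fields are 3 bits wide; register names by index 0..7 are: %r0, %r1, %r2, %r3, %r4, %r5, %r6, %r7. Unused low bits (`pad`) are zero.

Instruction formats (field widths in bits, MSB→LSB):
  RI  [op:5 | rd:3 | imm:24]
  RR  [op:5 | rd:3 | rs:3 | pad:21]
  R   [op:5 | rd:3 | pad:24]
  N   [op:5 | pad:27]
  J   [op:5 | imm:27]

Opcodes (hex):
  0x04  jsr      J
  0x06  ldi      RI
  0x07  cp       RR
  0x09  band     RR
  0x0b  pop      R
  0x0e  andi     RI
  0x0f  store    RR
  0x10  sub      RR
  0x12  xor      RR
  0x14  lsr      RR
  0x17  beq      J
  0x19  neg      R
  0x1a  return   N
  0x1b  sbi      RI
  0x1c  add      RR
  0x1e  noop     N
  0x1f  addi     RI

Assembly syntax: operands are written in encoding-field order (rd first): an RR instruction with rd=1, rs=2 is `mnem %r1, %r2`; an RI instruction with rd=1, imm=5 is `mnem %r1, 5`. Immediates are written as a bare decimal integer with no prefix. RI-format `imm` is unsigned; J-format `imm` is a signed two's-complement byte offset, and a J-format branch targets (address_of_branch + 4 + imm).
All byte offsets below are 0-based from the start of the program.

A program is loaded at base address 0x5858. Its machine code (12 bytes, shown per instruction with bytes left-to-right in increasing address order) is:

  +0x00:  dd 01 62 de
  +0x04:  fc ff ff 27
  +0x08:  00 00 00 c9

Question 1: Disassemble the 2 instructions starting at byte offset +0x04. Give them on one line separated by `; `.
+0x04: fc ff ff 27 ⇒ word 0x27fffffc (little)
  opcode bits[31:27]=0x4: jsr/J
  imm@[26:0]=0x7fffffc (s27→-4) ⇒ -4
+0x08: 00 00 00 c9 ⇒ word 0xc9000000 (little)
  opcode bits[31:27]=0x19: neg/R
  rd@[26:24]=0x1 ⇒ %r1

jsr -4; neg %r1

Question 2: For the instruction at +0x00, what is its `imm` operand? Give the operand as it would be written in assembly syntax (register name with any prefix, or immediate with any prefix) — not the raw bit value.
@+00  little-endian(dd 01 62 de) = 0xde6201dd
  op=0xde6201dd>>27=0x1b ⇒ sbi (RI)
  rd@[26:24]=0x6 ⇒ %r6
  imm@[23:0]=0x6201dd ⇒ 6423005

6423005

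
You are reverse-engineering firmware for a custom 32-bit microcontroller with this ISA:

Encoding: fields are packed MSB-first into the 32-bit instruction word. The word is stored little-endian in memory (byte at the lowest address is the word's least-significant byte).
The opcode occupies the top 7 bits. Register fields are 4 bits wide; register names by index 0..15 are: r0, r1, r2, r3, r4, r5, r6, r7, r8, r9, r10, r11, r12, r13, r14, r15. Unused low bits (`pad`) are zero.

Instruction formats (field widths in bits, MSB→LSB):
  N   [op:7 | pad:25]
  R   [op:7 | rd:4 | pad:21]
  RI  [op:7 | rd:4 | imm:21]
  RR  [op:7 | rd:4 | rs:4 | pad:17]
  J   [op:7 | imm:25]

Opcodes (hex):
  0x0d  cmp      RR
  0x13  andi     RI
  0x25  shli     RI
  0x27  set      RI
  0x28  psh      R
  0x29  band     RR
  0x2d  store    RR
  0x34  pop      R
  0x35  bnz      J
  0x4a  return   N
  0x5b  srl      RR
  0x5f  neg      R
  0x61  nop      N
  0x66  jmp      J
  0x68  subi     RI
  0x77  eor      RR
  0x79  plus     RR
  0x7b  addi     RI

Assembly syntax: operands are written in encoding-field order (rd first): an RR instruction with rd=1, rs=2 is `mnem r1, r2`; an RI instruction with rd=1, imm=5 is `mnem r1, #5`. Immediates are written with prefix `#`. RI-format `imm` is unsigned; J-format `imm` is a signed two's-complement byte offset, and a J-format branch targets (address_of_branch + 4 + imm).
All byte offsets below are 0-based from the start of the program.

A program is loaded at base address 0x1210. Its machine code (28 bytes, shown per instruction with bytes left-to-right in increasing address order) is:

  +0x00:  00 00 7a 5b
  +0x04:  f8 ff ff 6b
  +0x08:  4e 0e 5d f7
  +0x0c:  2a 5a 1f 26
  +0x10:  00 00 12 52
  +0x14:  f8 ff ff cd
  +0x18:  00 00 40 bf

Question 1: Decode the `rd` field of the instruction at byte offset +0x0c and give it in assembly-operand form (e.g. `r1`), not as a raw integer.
r0

off 0x0c: read 2a 5a 1f 26 as little → 0x261f5a2a
  op=0x261f5a2a>>25=0x13 ⇒ andi (RI)
  rd@[24:21]=0x0 ⇒ r0
  imm@[20:0]=0x1f5a2a ⇒ #2054698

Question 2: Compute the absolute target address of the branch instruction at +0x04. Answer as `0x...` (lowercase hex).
[04] f8 ff ff 6b → 0x6bfffff8
  opcode bits[31:25]=0x35: bnz/J
  imm: (w>>0)&0x1ffffff=0x1fffff8 (s25→-8) → #-8
  target = base 0x1210 + off 0x04 + 4 + imm -8 = 0x1210

0x1210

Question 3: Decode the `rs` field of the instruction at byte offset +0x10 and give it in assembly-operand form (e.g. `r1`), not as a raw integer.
r9

+0x10: 00 00 12 52 ⇒ word 0x52120000 (little)
  top 7b → 0x29 → band [RR]
  [24:21] rd=0 = r0
  [20:17] rs=9 = r9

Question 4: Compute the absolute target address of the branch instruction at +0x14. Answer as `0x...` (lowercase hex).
0x1220

[14] f8 ff ff cd → 0xcdfffff8
  op=0xcdfffff8>>25=0x66 ⇒ jmp (J)
  imm@[24:0]=0x1fffff8 (s25→-8) ⇒ #-8
  target = base 0x1210 + off 0x14 + 4 + imm -8 = 0x1220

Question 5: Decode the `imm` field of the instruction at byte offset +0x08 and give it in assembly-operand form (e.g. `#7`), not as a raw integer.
#1904206

@+08  little-endian(4e 0e 5d f7) = 0xf75d0e4e
  op=0xf75d0e4e>>25=0x7b ⇒ addi (RI)
  rd: (w>>21)&0xf=0xa → r10
  imm: (w>>0)&0x1fffff=0x1d0e4e → #1904206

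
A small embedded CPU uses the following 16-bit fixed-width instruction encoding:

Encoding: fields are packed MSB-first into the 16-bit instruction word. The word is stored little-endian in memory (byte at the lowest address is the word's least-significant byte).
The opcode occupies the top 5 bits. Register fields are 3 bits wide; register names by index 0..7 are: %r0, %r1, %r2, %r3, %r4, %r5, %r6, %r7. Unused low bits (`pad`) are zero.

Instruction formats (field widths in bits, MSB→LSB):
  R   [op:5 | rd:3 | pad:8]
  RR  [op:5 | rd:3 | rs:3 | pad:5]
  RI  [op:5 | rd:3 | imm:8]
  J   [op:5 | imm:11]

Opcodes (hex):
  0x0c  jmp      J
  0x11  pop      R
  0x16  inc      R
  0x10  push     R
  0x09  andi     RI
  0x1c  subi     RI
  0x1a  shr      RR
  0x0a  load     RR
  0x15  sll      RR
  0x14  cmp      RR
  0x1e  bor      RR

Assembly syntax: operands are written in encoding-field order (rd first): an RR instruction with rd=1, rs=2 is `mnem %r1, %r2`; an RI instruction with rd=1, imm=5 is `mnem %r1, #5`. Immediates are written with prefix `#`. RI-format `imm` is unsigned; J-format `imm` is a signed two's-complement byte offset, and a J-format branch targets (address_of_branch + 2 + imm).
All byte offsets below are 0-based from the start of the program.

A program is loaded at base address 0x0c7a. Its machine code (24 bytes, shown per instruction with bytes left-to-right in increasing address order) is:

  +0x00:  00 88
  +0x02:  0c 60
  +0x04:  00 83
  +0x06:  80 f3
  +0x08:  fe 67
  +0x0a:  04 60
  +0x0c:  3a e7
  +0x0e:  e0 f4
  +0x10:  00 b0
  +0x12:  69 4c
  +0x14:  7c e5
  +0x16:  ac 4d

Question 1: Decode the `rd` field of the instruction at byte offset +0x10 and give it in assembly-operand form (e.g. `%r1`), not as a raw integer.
%r0

@+10  little-endian(00 b0) = 0xb000
  op=0xb000>>11=0x16 ⇒ inc (R)
  rd: (w>>8)&0x7=0x0 → %r0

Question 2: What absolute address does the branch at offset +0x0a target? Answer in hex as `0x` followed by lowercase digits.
+0x0a: 04 60 ⇒ word 0x6004 (little)
  top 5b → 0xc → jmp [J]
  [10:0] imm=4 = #4
  target = base 0x0c7a + off 0x0a + 2 + imm 4 = 0x0c8a

0x0c8a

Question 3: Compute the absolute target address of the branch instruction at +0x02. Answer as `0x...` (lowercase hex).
0x0c8a

+0x02: 0c 60 ⇒ word 0x600c (little)
  op=0x600c>>11=0xc ⇒ jmp (J)
  imm: (w>>0)&0x7ff=0xc → #12
  target = base 0x0c7a + off 0x02 + 2 + imm 12 = 0x0c8a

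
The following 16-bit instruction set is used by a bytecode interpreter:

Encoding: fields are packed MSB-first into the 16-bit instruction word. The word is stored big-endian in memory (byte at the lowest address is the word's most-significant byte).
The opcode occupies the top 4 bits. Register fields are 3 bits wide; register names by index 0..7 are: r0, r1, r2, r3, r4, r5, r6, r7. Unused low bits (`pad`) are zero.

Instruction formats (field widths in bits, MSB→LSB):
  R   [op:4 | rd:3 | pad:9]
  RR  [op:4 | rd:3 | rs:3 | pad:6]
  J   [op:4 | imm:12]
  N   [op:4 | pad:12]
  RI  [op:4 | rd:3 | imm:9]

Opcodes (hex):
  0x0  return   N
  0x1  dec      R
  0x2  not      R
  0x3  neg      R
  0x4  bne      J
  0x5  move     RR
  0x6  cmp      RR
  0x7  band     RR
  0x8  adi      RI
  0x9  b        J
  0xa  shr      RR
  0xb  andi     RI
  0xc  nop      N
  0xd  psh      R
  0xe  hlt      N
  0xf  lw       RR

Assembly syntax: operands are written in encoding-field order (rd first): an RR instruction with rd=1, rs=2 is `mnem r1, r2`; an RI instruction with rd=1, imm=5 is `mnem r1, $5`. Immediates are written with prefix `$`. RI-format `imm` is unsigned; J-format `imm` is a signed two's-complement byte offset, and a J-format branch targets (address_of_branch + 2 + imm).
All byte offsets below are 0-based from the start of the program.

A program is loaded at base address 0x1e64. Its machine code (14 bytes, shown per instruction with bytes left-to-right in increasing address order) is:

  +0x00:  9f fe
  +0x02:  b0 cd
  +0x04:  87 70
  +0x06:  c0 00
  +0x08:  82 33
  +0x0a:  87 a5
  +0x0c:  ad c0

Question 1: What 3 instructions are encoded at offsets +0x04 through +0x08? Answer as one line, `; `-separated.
adi r3, $368; nop; adi r1, $51

+0x04: 87 70 ⇒ word 0x8770 (big)
  opcode bits[15:12]=0x8: adi/RI
  rd: (w>>9)&0x7=0x3 → r3
  imm: (w>>0)&0x1ff=0x170 → $368
+0x06: c0 00 ⇒ word 0xc000 (big)
  opcode bits[15:12]=0xc: nop/N
+0x08: 82 33 ⇒ word 0x8233 (big)
  opcode bits[15:12]=0x8: adi/RI
  rd: (w>>9)&0x7=0x1 → r1
  imm: (w>>0)&0x1ff=0x33 → $51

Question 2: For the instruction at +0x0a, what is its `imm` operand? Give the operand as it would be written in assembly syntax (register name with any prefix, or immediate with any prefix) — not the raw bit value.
off 0x0a: read 87 a5 as big → 0x87a5
  opcode bits[15:12]=0x8: adi/RI
  rd: (w>>9)&0x7=0x3 → r3
  imm: (w>>0)&0x1ff=0x1a5 → $421

$421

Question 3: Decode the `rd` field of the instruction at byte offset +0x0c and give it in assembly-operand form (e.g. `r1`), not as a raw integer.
r6

[0c] ad c0 → 0xadc0
  top 4b → 0xa → shr [RR]
  [11:9] rd=6 = r6
  [8:6] rs=7 = r7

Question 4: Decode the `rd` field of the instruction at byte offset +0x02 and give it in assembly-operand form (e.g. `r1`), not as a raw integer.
+0x02: b0 cd ⇒ word 0xb0cd (big)
  op=0xb0cd>>12=0xb ⇒ andi (RI)
  rd: (w>>9)&0x7=0x0 → r0
  imm: (w>>0)&0x1ff=0xcd → $205

r0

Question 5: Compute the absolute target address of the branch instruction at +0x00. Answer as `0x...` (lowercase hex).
off 0x00: read 9f fe as big → 0x9ffe
  op=0x9ffe>>12=0x9 ⇒ b (J)
  [11:0] imm=4094 (s12→-2) = $-2
  target = base 0x1e64 + off 0x00 + 2 + imm -2 = 0x1e64

0x1e64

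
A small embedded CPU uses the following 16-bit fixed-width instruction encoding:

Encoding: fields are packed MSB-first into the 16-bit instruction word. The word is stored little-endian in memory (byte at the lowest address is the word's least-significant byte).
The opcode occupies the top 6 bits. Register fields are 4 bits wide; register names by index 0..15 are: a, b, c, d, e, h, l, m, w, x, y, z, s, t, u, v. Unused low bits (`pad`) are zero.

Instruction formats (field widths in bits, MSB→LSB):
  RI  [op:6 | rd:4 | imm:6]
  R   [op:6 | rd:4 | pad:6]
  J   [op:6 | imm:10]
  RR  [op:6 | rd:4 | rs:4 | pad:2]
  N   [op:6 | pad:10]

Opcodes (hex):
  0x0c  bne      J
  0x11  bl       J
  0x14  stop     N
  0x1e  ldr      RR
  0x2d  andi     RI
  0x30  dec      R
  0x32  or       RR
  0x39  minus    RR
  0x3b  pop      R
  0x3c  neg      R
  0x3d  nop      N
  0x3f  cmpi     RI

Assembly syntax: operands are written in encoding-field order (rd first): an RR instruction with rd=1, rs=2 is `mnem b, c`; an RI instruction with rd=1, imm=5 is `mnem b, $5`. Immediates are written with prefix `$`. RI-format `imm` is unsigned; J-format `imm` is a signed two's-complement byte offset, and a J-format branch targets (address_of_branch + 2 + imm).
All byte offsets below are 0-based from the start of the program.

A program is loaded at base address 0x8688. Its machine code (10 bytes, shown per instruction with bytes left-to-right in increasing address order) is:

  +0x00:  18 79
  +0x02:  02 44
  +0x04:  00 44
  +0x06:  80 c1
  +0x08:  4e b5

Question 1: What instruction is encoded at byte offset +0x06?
@+06  little-endian(80 c1) = 0xc180
  opcode bits[15:10]=0x30: dec/R
  [9:6] rd=6 = l

dec l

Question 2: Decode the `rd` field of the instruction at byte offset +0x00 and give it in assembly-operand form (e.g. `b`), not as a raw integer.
off 0x00: read 18 79 as little → 0x7918
  op=0x7918>>10=0x1e ⇒ ldr (RR)
  [9:6] rd=4 = e
  [5:2] rs=6 = l

e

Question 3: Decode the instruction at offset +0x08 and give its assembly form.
andi h, $14

@+08  little-endian(4e b5) = 0xb54e
  op=0xb54e>>10=0x2d ⇒ andi (RI)
  rd: (w>>6)&0xf=0x5 → h
  imm: (w>>0)&0x3f=0xe → $14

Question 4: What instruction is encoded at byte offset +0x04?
off 0x04: read 00 44 as little → 0x4400
  op=0x4400>>10=0x11 ⇒ bl (J)
  imm@[9:0]=0x0 ⇒ $0

bl $0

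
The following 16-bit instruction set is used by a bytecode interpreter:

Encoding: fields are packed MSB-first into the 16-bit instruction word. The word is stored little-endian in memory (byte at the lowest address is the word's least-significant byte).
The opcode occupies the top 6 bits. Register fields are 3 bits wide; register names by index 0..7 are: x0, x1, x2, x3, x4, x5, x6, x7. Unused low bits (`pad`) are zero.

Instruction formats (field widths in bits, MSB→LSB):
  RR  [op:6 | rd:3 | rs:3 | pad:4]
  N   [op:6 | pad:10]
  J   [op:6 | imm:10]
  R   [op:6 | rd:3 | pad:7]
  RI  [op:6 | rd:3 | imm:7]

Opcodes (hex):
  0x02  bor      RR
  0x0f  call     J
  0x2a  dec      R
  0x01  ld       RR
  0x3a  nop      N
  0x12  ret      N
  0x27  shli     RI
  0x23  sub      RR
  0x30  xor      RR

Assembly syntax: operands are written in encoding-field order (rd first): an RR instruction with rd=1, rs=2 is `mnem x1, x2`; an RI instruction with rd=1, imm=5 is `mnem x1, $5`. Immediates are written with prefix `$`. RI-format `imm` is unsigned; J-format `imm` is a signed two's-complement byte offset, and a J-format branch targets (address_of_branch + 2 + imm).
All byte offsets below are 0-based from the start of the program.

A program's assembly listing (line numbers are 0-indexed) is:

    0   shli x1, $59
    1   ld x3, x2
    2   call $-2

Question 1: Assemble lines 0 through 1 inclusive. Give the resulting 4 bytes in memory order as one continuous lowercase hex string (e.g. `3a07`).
bb9ca005

line 0 (shli): pack op=0x27:6|rd=1:3|imm=59:7 = 0x9cbb; little→ bb 9c
line 1 (ld): pack op=0x1:6|rd=3:3|rs=2:3|pad=0:4 = 0x05a0; little→ a0 05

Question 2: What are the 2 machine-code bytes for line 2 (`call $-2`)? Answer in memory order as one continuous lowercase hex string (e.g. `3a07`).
L2: call op=0xf:6|imm=-2:10 ⇒ 0x3ffe ⇒ little fe 3f

fe3f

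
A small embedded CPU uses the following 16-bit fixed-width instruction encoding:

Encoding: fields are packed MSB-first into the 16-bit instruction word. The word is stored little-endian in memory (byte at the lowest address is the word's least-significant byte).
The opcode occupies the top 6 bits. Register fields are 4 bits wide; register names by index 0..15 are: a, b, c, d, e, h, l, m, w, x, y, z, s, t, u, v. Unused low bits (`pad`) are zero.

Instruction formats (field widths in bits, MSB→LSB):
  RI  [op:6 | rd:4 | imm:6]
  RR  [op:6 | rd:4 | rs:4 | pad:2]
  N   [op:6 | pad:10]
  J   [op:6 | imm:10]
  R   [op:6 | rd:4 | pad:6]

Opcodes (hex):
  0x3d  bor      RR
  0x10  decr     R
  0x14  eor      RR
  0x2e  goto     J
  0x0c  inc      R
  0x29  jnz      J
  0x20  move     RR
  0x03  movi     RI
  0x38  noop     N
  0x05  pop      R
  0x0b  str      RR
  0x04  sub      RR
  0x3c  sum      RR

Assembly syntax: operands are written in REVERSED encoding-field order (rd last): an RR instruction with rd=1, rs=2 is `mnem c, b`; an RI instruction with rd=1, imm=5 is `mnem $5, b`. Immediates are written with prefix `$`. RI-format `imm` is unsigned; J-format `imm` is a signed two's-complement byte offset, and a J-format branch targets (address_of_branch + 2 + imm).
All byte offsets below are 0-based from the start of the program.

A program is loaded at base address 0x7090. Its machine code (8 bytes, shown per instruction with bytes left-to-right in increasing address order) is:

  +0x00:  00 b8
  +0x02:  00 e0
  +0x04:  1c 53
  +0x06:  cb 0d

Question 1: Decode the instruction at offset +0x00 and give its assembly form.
[00] 00 b8 → 0xb800
  top 6b → 0x2e → goto [J]
  imm: (w>>0)&0x3ff=0x0 → $0

goto $0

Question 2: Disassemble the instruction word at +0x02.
[02] 00 e0 → 0xe000
  top 6b → 0x38 → noop [N]

noop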